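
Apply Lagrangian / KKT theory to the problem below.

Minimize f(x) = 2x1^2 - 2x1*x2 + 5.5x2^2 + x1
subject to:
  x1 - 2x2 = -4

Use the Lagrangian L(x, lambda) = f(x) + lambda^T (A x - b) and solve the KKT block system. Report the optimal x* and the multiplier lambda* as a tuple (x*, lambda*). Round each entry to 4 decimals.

Form the Lagrangian:
  L(x, lambda) = (1/2) x^T Q x + c^T x + lambda^T (A x - b)
Stationarity (grad_x L = 0): Q x + c + A^T lambda = 0.
Primal feasibility: A x = b.

This gives the KKT block system:
  [ Q   A^T ] [ x     ]   [-c ]
  [ A    0  ] [ lambda ] = [ b ]

Solving the linear system:
  x*      = (-1.6842, 1.1579)
  lambda* = (8.0526)
  f(x*)   = 15.2632

x* = (-1.6842, 1.1579), lambda* = (8.0526)


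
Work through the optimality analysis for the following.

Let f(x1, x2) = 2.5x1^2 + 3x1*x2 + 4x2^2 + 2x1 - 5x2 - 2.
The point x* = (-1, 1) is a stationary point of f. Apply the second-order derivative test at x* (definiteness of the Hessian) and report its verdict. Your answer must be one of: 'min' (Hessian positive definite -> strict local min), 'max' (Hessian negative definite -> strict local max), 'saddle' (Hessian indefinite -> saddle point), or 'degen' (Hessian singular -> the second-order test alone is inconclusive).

Compute the Hessian H = grad^2 f:
  H = [[5, 3], [3, 8]]
Verify stationarity: grad f(x*) = H x* + g = (0, 0).
Eigenvalues of H: 3.1459, 9.8541.
Both eigenvalues > 0, so H is positive definite -> x* is a strict local min.

min


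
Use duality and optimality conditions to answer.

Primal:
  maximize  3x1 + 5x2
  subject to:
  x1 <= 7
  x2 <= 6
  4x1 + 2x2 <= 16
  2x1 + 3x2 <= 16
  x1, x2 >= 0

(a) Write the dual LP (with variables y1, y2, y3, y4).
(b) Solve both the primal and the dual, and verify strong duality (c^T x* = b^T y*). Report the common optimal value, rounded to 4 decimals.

The standard primal-dual pair for 'max c^T x s.t. A x <= b, x >= 0' is:
  Dual:  min b^T y  s.t.  A^T y >= c,  y >= 0.

So the dual LP is:
  minimize  7y1 + 6y2 + 16y3 + 16y4
  subject to:
    y1 + 4y3 + 2y4 >= 3
    y2 + 2y3 + 3y4 >= 5
    y1, y2, y3, y4 >= 0

Solving the primal: x* = (0, 5.3333).
  primal value c^T x* = 26.6667.
Solving the dual: y* = (0, 0, 0, 1.6667).
  dual value b^T y* = 26.6667.
Strong duality: c^T x* = b^T y*. Confirmed.

26.6667


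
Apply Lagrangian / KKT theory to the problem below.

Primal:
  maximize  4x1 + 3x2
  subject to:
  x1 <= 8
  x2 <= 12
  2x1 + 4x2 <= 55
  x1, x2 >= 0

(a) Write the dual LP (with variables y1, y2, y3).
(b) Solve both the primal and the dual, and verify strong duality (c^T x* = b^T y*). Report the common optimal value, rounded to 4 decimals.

The standard primal-dual pair for 'max c^T x s.t. A x <= b, x >= 0' is:
  Dual:  min b^T y  s.t.  A^T y >= c,  y >= 0.

So the dual LP is:
  minimize  8y1 + 12y2 + 55y3
  subject to:
    y1 + 2y3 >= 4
    y2 + 4y3 >= 3
    y1, y2, y3 >= 0

Solving the primal: x* = (8, 9.75).
  primal value c^T x* = 61.25.
Solving the dual: y* = (2.5, 0, 0.75).
  dual value b^T y* = 61.25.
Strong duality: c^T x* = b^T y*. Confirmed.

61.25


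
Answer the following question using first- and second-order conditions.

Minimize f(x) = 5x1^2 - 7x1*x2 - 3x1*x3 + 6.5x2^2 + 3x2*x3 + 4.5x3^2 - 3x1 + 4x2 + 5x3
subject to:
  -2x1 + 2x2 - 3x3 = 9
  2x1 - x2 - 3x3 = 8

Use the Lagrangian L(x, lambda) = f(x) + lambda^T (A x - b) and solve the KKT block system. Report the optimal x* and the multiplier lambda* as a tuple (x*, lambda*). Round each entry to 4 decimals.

Form the Lagrangian:
  L(x, lambda) = (1/2) x^T Q x + c^T x + lambda^T (A x - b)
Stationarity (grad_x L = 0): Q x + c + A^T lambda = 0.
Primal feasibility: A x = b.

This gives the KKT block system:
  [ Q   A^T ] [ x     ]   [-c ]
  [ A    0  ] [ lambda ] = [ b ]

Solving the linear system:
  x*      = (0.0797, 0.4396, -2.7601)
  lambda* = (-2.3768, -3.8768)
  f(x*)   = 20.0624

x* = (0.0797, 0.4396, -2.7601), lambda* = (-2.3768, -3.8768)


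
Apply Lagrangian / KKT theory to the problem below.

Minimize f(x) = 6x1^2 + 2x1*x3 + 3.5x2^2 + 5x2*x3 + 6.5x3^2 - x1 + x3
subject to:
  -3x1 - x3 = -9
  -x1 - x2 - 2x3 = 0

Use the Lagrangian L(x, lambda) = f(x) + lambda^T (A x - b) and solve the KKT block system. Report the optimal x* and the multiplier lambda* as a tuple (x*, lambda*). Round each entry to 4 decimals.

Form the Lagrangian:
  L(x, lambda) = (1/2) x^T Q x + c^T x + lambda^T (A x - b)
Stationarity (grad_x L = 0): Q x + c + A^T lambda = 0.
Primal feasibility: A x = b.

This gives the KKT block system:
  [ Q   A^T ] [ x     ]   [-c ]
  [ A    0  ] [ lambda ] = [ b ]

Solving the linear system:
  x*      = (3.3239, -1.3803, -0.9718)
  lambda* = (17.1549, -14.5211)
  f(x*)   = 75.0493

x* = (3.3239, -1.3803, -0.9718), lambda* = (17.1549, -14.5211)


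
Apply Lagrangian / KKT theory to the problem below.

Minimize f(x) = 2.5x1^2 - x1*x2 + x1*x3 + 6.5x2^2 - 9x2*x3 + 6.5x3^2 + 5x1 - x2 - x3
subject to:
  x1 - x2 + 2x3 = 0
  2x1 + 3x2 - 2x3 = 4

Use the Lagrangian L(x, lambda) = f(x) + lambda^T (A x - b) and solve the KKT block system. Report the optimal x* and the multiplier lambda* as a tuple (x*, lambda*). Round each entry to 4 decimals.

Form the Lagrangian:
  L(x, lambda) = (1/2) x^T Q x + c^T x + lambda^T (A x - b)
Stationarity (grad_x L = 0): Q x + c + A^T lambda = 0.
Primal feasibility: A x = b.

This gives the KKT block system:
  [ Q   A^T ] [ x     ]   [-c ]
  [ A    0  ] [ lambda ] = [ b ]

Solving the linear system:
  x*      = (0.5865, 1.1202, 0.2669)
  lambda* = (-0.0176, -3.5308)
  f(x*)   = 7.8343

x* = (0.5865, 1.1202, 0.2669), lambda* = (-0.0176, -3.5308)


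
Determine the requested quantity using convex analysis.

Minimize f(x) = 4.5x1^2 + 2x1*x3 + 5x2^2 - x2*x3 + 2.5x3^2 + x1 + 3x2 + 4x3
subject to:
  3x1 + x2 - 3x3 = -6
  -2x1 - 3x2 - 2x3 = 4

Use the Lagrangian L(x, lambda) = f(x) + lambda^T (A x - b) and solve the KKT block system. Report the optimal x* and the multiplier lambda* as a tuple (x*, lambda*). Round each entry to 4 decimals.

Form the Lagrangian:
  L(x, lambda) = (1/2) x^T Q x + c^T x + lambda^T (A x - b)
Stationarity (grad_x L = 0): Q x + c + A^T lambda = 0.
Primal feasibility: A x = b.

This gives the KKT block system:
  [ Q   A^T ] [ x     ]   [-c ]
  [ A    0  ] [ lambda ] = [ b ]

Solving the linear system:
  x*      = (-1.2452, -0.8234, 0.4803)
  lambda* = (2.3302, -1.128)
  f(x*)   = 8.3494

x* = (-1.2452, -0.8234, 0.4803), lambda* = (2.3302, -1.128)


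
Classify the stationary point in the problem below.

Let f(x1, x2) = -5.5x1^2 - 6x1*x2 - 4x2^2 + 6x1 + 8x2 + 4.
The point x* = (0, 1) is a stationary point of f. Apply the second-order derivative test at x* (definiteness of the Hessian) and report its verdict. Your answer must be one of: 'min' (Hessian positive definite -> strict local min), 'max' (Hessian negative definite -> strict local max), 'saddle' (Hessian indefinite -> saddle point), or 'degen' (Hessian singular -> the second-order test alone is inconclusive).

Compute the Hessian H = grad^2 f:
  H = [[-11, -6], [-6, -8]]
Verify stationarity: grad f(x*) = H x* + g = (0, 0).
Eigenvalues of H: -15.6847, -3.3153.
Both eigenvalues < 0, so H is negative definite -> x* is a strict local max.

max


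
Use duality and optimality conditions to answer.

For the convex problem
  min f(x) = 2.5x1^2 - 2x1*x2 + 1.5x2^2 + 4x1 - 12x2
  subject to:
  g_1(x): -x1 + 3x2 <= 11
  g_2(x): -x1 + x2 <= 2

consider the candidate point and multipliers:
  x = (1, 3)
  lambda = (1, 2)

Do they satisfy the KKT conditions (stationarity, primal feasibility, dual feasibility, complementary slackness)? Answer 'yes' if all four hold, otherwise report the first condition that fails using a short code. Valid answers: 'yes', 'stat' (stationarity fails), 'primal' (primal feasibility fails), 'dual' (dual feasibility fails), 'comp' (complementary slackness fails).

Gradient of f: grad f(x) = Q x + c = (3, -5)
Constraint values g_i(x) = a_i^T x - b_i:
  g_1((1, 3)) = -3
  g_2((1, 3)) = 0
Stationarity residual: grad f(x) + sum_i lambda_i a_i = (0, 0)
  -> stationarity OK
Primal feasibility (all g_i <= 0): OK
Dual feasibility (all lambda_i >= 0): OK
Complementary slackness (lambda_i * g_i(x) = 0 for all i): FAILS

Verdict: the first failing condition is complementary_slackness -> comp.

comp


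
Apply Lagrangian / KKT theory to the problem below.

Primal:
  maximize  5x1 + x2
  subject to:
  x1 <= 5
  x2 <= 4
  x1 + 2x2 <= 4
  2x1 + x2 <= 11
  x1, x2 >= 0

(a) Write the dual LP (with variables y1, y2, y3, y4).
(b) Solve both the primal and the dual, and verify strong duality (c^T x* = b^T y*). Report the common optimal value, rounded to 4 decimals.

The standard primal-dual pair for 'max c^T x s.t. A x <= b, x >= 0' is:
  Dual:  min b^T y  s.t.  A^T y >= c,  y >= 0.

So the dual LP is:
  minimize  5y1 + 4y2 + 4y3 + 11y4
  subject to:
    y1 + y3 + 2y4 >= 5
    y2 + 2y3 + y4 >= 1
    y1, y2, y3, y4 >= 0

Solving the primal: x* = (4, 0).
  primal value c^T x* = 20.
Solving the dual: y* = (0, 0, 5, 0).
  dual value b^T y* = 20.
Strong duality: c^T x* = b^T y*. Confirmed.

20


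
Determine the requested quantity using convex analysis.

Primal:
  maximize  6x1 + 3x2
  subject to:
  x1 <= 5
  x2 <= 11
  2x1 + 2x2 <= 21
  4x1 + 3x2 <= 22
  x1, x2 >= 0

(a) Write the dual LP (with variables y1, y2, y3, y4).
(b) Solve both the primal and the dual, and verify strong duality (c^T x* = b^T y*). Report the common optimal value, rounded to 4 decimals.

The standard primal-dual pair for 'max c^T x s.t. A x <= b, x >= 0' is:
  Dual:  min b^T y  s.t.  A^T y >= c,  y >= 0.

So the dual LP is:
  minimize  5y1 + 11y2 + 21y3 + 22y4
  subject to:
    y1 + 2y3 + 4y4 >= 6
    y2 + 2y3 + 3y4 >= 3
    y1, y2, y3, y4 >= 0

Solving the primal: x* = (5, 0.6667).
  primal value c^T x* = 32.
Solving the dual: y* = (2, 0, 0, 1).
  dual value b^T y* = 32.
Strong duality: c^T x* = b^T y*. Confirmed.

32


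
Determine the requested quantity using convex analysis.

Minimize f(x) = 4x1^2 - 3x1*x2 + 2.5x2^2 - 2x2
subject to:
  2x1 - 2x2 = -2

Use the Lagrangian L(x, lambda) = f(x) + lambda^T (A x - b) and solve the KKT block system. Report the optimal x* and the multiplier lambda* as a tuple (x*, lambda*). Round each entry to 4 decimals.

Form the Lagrangian:
  L(x, lambda) = (1/2) x^T Q x + c^T x + lambda^T (A x - b)
Stationarity (grad_x L = 0): Q x + c + A^T lambda = 0.
Primal feasibility: A x = b.

This gives the KKT block system:
  [ Q   A^T ] [ x     ]   [-c ]
  [ A    0  ] [ lambda ] = [ b ]

Solving the linear system:
  x*      = (0, 1)
  lambda* = (1.5)
  f(x*)   = 0.5

x* = (0, 1), lambda* = (1.5)


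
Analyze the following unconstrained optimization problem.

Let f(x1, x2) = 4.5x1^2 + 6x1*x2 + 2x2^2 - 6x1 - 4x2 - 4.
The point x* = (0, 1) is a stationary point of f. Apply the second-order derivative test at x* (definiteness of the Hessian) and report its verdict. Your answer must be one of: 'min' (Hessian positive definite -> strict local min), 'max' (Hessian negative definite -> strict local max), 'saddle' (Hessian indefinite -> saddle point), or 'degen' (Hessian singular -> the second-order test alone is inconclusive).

Compute the Hessian H = grad^2 f:
  H = [[9, 6], [6, 4]]
Verify stationarity: grad f(x*) = H x* + g = (0, 0).
Eigenvalues of H: 0, 13.
H has a zero eigenvalue (singular; positive semidefinite but not definite), so H is neither positive definite, negative definite, nor indefinite. The second-order test alone is inconclusive -> degen.
(Indeed, f is constant along the null direction of H through x*, so x* is not a strict local extremum.)

degen


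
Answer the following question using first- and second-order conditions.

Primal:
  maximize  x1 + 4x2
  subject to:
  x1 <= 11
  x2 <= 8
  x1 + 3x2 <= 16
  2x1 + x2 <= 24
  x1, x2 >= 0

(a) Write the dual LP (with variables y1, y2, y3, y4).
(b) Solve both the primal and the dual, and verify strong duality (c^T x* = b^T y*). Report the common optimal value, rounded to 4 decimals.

The standard primal-dual pair for 'max c^T x s.t. A x <= b, x >= 0' is:
  Dual:  min b^T y  s.t.  A^T y >= c,  y >= 0.

So the dual LP is:
  minimize  11y1 + 8y2 + 16y3 + 24y4
  subject to:
    y1 + y3 + 2y4 >= 1
    y2 + 3y3 + y4 >= 4
    y1, y2, y3, y4 >= 0

Solving the primal: x* = (0, 5.3333).
  primal value c^T x* = 21.3333.
Solving the dual: y* = (0, 0, 1.3333, 0).
  dual value b^T y* = 21.3333.
Strong duality: c^T x* = b^T y*. Confirmed.

21.3333


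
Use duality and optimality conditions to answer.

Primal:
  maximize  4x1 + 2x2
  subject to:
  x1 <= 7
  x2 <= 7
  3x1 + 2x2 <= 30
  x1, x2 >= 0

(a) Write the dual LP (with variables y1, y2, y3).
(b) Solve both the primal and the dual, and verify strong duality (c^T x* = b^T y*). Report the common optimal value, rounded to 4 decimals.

The standard primal-dual pair for 'max c^T x s.t. A x <= b, x >= 0' is:
  Dual:  min b^T y  s.t.  A^T y >= c,  y >= 0.

So the dual LP is:
  minimize  7y1 + 7y2 + 30y3
  subject to:
    y1 + 3y3 >= 4
    y2 + 2y3 >= 2
    y1, y2, y3 >= 0

Solving the primal: x* = (7, 4.5).
  primal value c^T x* = 37.
Solving the dual: y* = (1, 0, 1).
  dual value b^T y* = 37.
Strong duality: c^T x* = b^T y*. Confirmed.

37


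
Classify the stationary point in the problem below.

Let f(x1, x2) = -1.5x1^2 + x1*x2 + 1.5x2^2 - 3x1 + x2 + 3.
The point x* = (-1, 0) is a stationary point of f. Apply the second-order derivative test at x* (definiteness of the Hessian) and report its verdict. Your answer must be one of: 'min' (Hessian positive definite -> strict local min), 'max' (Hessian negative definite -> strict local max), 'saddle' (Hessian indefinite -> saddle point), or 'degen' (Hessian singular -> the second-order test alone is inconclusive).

Compute the Hessian H = grad^2 f:
  H = [[-3, 1], [1, 3]]
Verify stationarity: grad f(x*) = H x* + g = (0, 0).
Eigenvalues of H: -3.1623, 3.1623.
Eigenvalues have mixed signs, so H is indefinite -> x* is a saddle point.

saddle


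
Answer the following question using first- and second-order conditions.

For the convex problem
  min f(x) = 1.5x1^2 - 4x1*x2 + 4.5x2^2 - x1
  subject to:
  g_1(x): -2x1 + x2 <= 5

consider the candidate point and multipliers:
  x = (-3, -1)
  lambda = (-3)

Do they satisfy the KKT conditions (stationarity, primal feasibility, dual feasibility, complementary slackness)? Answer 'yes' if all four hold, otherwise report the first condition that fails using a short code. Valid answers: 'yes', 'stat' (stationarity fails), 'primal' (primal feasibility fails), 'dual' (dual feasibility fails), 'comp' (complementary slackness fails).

Gradient of f: grad f(x) = Q x + c = (-6, 3)
Constraint values g_i(x) = a_i^T x - b_i:
  g_1((-3, -1)) = 0
Stationarity residual: grad f(x) + sum_i lambda_i a_i = (0, 0)
  -> stationarity OK
Primal feasibility (all g_i <= 0): OK
Dual feasibility (all lambda_i >= 0): FAILS
Complementary slackness (lambda_i * g_i(x) = 0 for all i): OK

Verdict: the first failing condition is dual_feasibility -> dual.

dual


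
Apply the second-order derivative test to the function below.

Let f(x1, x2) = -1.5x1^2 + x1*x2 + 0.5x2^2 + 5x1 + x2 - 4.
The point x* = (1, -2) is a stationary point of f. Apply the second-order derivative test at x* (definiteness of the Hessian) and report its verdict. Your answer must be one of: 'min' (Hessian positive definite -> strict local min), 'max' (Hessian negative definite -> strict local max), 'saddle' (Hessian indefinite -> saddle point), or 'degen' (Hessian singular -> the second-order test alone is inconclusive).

Compute the Hessian H = grad^2 f:
  H = [[-3, 1], [1, 1]]
Verify stationarity: grad f(x*) = H x* + g = (0, 0).
Eigenvalues of H: -3.2361, 1.2361.
Eigenvalues have mixed signs, so H is indefinite -> x* is a saddle point.

saddle


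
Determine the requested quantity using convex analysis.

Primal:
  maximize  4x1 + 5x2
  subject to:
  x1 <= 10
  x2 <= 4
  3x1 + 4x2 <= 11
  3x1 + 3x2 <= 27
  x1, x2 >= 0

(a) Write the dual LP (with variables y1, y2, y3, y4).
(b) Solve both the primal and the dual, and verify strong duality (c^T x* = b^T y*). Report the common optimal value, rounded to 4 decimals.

The standard primal-dual pair for 'max c^T x s.t. A x <= b, x >= 0' is:
  Dual:  min b^T y  s.t.  A^T y >= c,  y >= 0.

So the dual LP is:
  minimize  10y1 + 4y2 + 11y3 + 27y4
  subject to:
    y1 + 3y3 + 3y4 >= 4
    y2 + 4y3 + 3y4 >= 5
    y1, y2, y3, y4 >= 0

Solving the primal: x* = (3.6667, 0).
  primal value c^T x* = 14.6667.
Solving the dual: y* = (0, 0, 1.3333, 0).
  dual value b^T y* = 14.6667.
Strong duality: c^T x* = b^T y*. Confirmed.

14.6667


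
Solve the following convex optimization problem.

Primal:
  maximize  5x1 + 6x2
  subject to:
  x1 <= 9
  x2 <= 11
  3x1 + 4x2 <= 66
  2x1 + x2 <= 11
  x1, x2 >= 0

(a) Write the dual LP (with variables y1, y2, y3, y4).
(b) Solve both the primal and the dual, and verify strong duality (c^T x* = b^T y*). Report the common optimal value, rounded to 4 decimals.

The standard primal-dual pair for 'max c^T x s.t. A x <= b, x >= 0' is:
  Dual:  min b^T y  s.t.  A^T y >= c,  y >= 0.

So the dual LP is:
  minimize  9y1 + 11y2 + 66y3 + 11y4
  subject to:
    y1 + 3y3 + 2y4 >= 5
    y2 + 4y3 + y4 >= 6
    y1, y2, y3, y4 >= 0

Solving the primal: x* = (0, 11).
  primal value c^T x* = 66.
Solving the dual: y* = (0, 3.5, 0, 2.5).
  dual value b^T y* = 66.
Strong duality: c^T x* = b^T y*. Confirmed.

66


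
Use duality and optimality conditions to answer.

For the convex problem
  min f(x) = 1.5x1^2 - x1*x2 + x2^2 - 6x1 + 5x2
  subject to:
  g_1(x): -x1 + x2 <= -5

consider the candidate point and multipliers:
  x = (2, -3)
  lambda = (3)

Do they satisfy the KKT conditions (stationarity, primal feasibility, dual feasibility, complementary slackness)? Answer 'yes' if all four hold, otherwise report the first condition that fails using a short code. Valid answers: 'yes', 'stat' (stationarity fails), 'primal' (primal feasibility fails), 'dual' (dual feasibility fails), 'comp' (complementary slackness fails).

Gradient of f: grad f(x) = Q x + c = (3, -3)
Constraint values g_i(x) = a_i^T x - b_i:
  g_1((2, -3)) = 0
Stationarity residual: grad f(x) + sum_i lambda_i a_i = (0, 0)
  -> stationarity OK
Primal feasibility (all g_i <= 0): OK
Dual feasibility (all lambda_i >= 0): OK
Complementary slackness (lambda_i * g_i(x) = 0 for all i): OK

Verdict: yes, KKT holds.

yes


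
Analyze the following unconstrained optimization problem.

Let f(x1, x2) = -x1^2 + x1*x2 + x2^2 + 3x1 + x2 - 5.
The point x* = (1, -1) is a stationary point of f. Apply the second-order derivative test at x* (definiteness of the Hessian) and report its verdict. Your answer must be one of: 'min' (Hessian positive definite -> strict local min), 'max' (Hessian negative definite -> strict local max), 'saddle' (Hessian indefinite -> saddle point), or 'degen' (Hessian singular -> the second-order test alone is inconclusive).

Compute the Hessian H = grad^2 f:
  H = [[-2, 1], [1, 2]]
Verify stationarity: grad f(x*) = H x* + g = (0, 0).
Eigenvalues of H: -2.2361, 2.2361.
Eigenvalues have mixed signs, so H is indefinite -> x* is a saddle point.

saddle


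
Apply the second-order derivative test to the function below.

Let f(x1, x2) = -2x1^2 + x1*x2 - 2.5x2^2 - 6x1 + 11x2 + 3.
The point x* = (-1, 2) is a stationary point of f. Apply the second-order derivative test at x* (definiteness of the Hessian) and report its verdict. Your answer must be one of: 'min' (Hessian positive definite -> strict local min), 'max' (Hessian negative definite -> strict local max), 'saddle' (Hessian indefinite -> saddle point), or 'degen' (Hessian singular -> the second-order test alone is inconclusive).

Compute the Hessian H = grad^2 f:
  H = [[-4, 1], [1, -5]]
Verify stationarity: grad f(x*) = H x* + g = (0, 0).
Eigenvalues of H: -5.618, -3.382.
Both eigenvalues < 0, so H is negative definite -> x* is a strict local max.

max


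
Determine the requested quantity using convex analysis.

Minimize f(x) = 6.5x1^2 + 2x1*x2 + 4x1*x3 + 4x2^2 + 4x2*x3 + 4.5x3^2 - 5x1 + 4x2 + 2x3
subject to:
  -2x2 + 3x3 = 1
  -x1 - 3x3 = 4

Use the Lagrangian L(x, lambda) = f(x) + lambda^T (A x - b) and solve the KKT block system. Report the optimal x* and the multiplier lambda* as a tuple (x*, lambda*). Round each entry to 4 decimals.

Form the Lagrangian:
  L(x, lambda) = (1/2) x^T Q x + c^T x + lambda^T (A x - b)
Stationarity (grad_x L = 0): Q x + c + A^T lambda = 0.
Primal feasibility: A x = b.

This gives the KKT block system:
  [ Q   A^T ] [ x     ]   [-c ]
  [ A    0  ] [ lambda ] = [ b ]

Solving the linear system:
  x*      = (-0.1579, -2.4211, -1.2807)
  lambda* = (-10.4035, -17.0175)
  f(x*)   = 33.5088

x* = (-0.1579, -2.4211, -1.2807), lambda* = (-10.4035, -17.0175)


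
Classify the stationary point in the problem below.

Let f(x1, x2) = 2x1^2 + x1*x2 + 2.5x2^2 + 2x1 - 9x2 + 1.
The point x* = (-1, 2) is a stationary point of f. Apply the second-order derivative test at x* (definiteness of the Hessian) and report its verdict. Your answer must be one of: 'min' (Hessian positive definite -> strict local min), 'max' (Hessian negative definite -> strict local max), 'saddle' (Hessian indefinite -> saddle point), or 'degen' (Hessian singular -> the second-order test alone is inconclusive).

Compute the Hessian H = grad^2 f:
  H = [[4, 1], [1, 5]]
Verify stationarity: grad f(x*) = H x* + g = (0, 0).
Eigenvalues of H: 3.382, 5.618.
Both eigenvalues > 0, so H is positive definite -> x* is a strict local min.

min


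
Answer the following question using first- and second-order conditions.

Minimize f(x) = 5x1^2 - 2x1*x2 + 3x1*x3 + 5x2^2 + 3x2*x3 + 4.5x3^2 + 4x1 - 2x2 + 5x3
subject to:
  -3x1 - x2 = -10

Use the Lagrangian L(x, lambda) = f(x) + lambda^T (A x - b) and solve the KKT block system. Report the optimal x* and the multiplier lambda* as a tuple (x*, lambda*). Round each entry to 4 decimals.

Form the Lagrangian:
  L(x, lambda) = (1/2) x^T Q x + c^T x + lambda^T (A x - b)
Stationarity (grad_x L = 0): Q x + c + A^T lambda = 0.
Primal feasibility: A x = b.

This gives the KKT block system:
  [ Q   A^T ] [ x     ]   [-c ]
  [ A    0  ] [ lambda ] = [ b ]

Solving the linear system:
  x*      = (2.6543, 2.037, -2.1193)
  lambda* = (6.7037)
  f(x*)   = 31.4918

x* = (2.6543, 2.037, -2.1193), lambda* = (6.7037)


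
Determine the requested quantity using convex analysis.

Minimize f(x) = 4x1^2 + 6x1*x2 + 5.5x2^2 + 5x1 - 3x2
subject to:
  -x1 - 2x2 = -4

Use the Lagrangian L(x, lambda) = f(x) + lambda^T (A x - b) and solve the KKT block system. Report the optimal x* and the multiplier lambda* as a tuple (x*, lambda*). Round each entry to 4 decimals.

Form the Lagrangian:
  L(x, lambda) = (1/2) x^T Q x + c^T x + lambda^T (A x - b)
Stationarity (grad_x L = 0): Q x + c + A^T lambda = 0.
Primal feasibility: A x = b.

This gives the KKT block system:
  [ Q   A^T ] [ x     ]   [-c ]
  [ A    0  ] [ lambda ] = [ b ]

Solving the linear system:
  x*      = (-1.5789, 2.7895)
  lambda* = (9.1053)
  f(x*)   = 10.0789

x* = (-1.5789, 2.7895), lambda* = (9.1053)


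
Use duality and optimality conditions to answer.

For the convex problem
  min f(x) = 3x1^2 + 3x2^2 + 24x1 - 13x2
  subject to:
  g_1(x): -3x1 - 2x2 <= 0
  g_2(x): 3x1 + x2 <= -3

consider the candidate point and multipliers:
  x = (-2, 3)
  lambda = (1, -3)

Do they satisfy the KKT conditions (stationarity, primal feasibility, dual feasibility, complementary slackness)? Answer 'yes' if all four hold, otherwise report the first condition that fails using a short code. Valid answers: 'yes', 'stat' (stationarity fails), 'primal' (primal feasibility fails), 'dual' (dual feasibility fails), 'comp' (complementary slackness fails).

Gradient of f: grad f(x) = Q x + c = (12, 5)
Constraint values g_i(x) = a_i^T x - b_i:
  g_1((-2, 3)) = 0
  g_2((-2, 3)) = 0
Stationarity residual: grad f(x) + sum_i lambda_i a_i = (0, 0)
  -> stationarity OK
Primal feasibility (all g_i <= 0): OK
Dual feasibility (all lambda_i >= 0): FAILS
Complementary slackness (lambda_i * g_i(x) = 0 for all i): OK

Verdict: the first failing condition is dual_feasibility -> dual.

dual


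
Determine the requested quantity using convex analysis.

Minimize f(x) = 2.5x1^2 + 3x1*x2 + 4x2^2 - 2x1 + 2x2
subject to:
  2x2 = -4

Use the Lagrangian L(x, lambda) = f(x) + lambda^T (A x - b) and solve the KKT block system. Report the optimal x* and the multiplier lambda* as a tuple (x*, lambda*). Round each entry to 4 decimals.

Form the Lagrangian:
  L(x, lambda) = (1/2) x^T Q x + c^T x + lambda^T (A x - b)
Stationarity (grad_x L = 0): Q x + c + A^T lambda = 0.
Primal feasibility: A x = b.

This gives the KKT block system:
  [ Q   A^T ] [ x     ]   [-c ]
  [ A    0  ] [ lambda ] = [ b ]

Solving the linear system:
  x*      = (1.6, -2)
  lambda* = (4.6)
  f(x*)   = 5.6

x* = (1.6, -2), lambda* = (4.6)


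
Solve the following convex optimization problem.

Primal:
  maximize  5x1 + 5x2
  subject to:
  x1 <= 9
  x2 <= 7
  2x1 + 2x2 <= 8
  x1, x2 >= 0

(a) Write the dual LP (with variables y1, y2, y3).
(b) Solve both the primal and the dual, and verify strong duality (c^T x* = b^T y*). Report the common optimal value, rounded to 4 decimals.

The standard primal-dual pair for 'max c^T x s.t. A x <= b, x >= 0' is:
  Dual:  min b^T y  s.t.  A^T y >= c,  y >= 0.

So the dual LP is:
  minimize  9y1 + 7y2 + 8y3
  subject to:
    y1 + 2y3 >= 5
    y2 + 2y3 >= 5
    y1, y2, y3 >= 0

Solving the primal: x* = (4, 0).
  primal value c^T x* = 20.
Solving the dual: y* = (0, 0, 2.5).
  dual value b^T y* = 20.
Strong duality: c^T x* = b^T y*. Confirmed.

20


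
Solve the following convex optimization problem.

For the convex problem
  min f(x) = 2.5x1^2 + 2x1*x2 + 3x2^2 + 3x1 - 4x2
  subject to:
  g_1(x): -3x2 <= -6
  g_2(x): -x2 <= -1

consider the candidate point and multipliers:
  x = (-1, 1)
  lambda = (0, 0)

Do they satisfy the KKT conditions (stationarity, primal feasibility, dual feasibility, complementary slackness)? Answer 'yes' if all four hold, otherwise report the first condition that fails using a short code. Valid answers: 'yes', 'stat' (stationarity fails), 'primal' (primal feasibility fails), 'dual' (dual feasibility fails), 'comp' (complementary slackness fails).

Gradient of f: grad f(x) = Q x + c = (0, 0)
Constraint values g_i(x) = a_i^T x - b_i:
  g_1((-1, 1)) = 3
  g_2((-1, 1)) = 0
Stationarity residual: grad f(x) + sum_i lambda_i a_i = (0, 0)
  -> stationarity OK
Primal feasibility (all g_i <= 0): FAILS
Dual feasibility (all lambda_i >= 0): OK
Complementary slackness (lambda_i * g_i(x) = 0 for all i): OK

Verdict: the first failing condition is primal_feasibility -> primal.

primal


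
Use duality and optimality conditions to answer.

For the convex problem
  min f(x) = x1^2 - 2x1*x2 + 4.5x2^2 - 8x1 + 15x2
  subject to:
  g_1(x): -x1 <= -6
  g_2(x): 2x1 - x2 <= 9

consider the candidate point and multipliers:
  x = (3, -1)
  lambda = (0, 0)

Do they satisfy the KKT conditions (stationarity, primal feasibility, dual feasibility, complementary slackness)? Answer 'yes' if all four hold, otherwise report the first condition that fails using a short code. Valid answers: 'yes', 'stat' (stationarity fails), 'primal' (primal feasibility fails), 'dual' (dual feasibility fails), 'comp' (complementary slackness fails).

Gradient of f: grad f(x) = Q x + c = (0, 0)
Constraint values g_i(x) = a_i^T x - b_i:
  g_1((3, -1)) = 3
  g_2((3, -1)) = -2
Stationarity residual: grad f(x) + sum_i lambda_i a_i = (0, 0)
  -> stationarity OK
Primal feasibility (all g_i <= 0): FAILS
Dual feasibility (all lambda_i >= 0): OK
Complementary slackness (lambda_i * g_i(x) = 0 for all i): OK

Verdict: the first failing condition is primal_feasibility -> primal.

primal


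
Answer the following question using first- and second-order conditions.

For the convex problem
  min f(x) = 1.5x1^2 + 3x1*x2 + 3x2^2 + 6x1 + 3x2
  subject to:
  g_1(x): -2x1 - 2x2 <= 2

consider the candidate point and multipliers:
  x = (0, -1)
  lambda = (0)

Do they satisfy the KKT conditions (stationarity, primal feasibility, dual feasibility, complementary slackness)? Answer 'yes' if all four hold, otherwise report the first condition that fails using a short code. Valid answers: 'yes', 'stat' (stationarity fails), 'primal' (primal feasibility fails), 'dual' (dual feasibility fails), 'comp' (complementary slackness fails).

Gradient of f: grad f(x) = Q x + c = (3, -3)
Constraint values g_i(x) = a_i^T x - b_i:
  g_1((0, -1)) = 0
Stationarity residual: grad f(x) + sum_i lambda_i a_i = (3, -3)
  -> stationarity FAILS
Primal feasibility (all g_i <= 0): OK
Dual feasibility (all lambda_i >= 0): OK
Complementary slackness (lambda_i * g_i(x) = 0 for all i): OK

Verdict: the first failing condition is stationarity -> stat.

stat


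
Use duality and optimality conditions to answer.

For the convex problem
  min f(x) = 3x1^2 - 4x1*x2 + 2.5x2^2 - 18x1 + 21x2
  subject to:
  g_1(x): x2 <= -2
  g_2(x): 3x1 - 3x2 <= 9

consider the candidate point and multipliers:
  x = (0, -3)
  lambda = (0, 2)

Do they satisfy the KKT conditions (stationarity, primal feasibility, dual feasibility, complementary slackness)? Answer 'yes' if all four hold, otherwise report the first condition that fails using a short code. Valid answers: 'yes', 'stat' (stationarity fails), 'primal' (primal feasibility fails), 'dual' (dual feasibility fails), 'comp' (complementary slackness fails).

Gradient of f: grad f(x) = Q x + c = (-6, 6)
Constraint values g_i(x) = a_i^T x - b_i:
  g_1((0, -3)) = -1
  g_2((0, -3)) = 0
Stationarity residual: grad f(x) + sum_i lambda_i a_i = (0, 0)
  -> stationarity OK
Primal feasibility (all g_i <= 0): OK
Dual feasibility (all lambda_i >= 0): OK
Complementary slackness (lambda_i * g_i(x) = 0 for all i): OK

Verdict: yes, KKT holds.

yes


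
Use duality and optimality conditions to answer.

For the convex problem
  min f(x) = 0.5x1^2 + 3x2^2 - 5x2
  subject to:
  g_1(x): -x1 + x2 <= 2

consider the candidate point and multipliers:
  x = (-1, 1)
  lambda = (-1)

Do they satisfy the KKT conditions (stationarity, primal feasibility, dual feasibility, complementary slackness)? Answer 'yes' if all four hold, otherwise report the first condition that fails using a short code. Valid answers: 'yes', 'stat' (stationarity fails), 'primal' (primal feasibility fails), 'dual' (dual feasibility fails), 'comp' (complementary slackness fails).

Gradient of f: grad f(x) = Q x + c = (-1, 1)
Constraint values g_i(x) = a_i^T x - b_i:
  g_1((-1, 1)) = 0
Stationarity residual: grad f(x) + sum_i lambda_i a_i = (0, 0)
  -> stationarity OK
Primal feasibility (all g_i <= 0): OK
Dual feasibility (all lambda_i >= 0): FAILS
Complementary slackness (lambda_i * g_i(x) = 0 for all i): OK

Verdict: the first failing condition is dual_feasibility -> dual.

dual


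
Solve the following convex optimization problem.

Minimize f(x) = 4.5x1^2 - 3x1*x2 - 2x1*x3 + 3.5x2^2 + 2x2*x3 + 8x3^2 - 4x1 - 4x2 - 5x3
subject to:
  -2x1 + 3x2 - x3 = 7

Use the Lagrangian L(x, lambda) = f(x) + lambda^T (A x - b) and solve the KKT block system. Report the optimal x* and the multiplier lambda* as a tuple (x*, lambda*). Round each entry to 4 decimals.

Form the Lagrangian:
  L(x, lambda) = (1/2) x^T Q x + c^T x + lambda^T (A x - b)
Stationarity (grad_x L = 0): Q x + c + A^T lambda = 0.
Primal feasibility: A x = b.

This gives the KKT block system:
  [ Q   A^T ] [ x     ]   [-c ]
  [ A    0  ] [ lambda ] = [ b ]

Solving the linear system:
  x*      = (0.3396, 2.4909, -0.2065)
  lambda* = (-4.0015)
  f(x*)   = 8.8604

x* = (0.3396, 2.4909, -0.2065), lambda* = (-4.0015)


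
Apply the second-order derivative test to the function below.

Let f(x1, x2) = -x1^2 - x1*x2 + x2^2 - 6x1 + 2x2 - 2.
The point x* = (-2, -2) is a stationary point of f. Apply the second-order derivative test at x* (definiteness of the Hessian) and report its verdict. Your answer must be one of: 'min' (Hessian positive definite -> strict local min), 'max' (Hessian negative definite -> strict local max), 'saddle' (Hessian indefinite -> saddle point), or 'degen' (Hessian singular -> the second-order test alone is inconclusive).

Compute the Hessian H = grad^2 f:
  H = [[-2, -1], [-1, 2]]
Verify stationarity: grad f(x*) = H x* + g = (0, 0).
Eigenvalues of H: -2.2361, 2.2361.
Eigenvalues have mixed signs, so H is indefinite -> x* is a saddle point.

saddle


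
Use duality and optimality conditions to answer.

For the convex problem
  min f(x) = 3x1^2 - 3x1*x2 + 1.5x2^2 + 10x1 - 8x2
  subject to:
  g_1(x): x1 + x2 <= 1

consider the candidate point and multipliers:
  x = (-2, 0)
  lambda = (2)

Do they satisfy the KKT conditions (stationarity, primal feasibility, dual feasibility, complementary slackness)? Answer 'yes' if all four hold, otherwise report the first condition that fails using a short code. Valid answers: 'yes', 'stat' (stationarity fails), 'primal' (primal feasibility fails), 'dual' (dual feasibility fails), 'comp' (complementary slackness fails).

Gradient of f: grad f(x) = Q x + c = (-2, -2)
Constraint values g_i(x) = a_i^T x - b_i:
  g_1((-2, 0)) = -3
Stationarity residual: grad f(x) + sum_i lambda_i a_i = (0, 0)
  -> stationarity OK
Primal feasibility (all g_i <= 0): OK
Dual feasibility (all lambda_i >= 0): OK
Complementary slackness (lambda_i * g_i(x) = 0 for all i): FAILS

Verdict: the first failing condition is complementary_slackness -> comp.

comp


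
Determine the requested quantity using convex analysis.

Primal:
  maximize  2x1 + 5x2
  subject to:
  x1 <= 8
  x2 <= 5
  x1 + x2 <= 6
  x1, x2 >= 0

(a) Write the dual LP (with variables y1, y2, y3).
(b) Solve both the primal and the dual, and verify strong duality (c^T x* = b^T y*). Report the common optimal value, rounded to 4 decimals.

The standard primal-dual pair for 'max c^T x s.t. A x <= b, x >= 0' is:
  Dual:  min b^T y  s.t.  A^T y >= c,  y >= 0.

So the dual LP is:
  minimize  8y1 + 5y2 + 6y3
  subject to:
    y1 + y3 >= 2
    y2 + y3 >= 5
    y1, y2, y3 >= 0

Solving the primal: x* = (1, 5).
  primal value c^T x* = 27.
Solving the dual: y* = (0, 3, 2).
  dual value b^T y* = 27.
Strong duality: c^T x* = b^T y*. Confirmed.

27


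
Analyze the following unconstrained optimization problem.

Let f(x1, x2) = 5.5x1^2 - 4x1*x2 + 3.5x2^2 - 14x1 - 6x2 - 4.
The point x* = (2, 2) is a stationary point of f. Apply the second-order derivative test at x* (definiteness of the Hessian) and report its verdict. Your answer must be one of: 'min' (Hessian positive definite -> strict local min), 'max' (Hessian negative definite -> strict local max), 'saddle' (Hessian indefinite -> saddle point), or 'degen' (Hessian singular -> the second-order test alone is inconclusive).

Compute the Hessian H = grad^2 f:
  H = [[11, -4], [-4, 7]]
Verify stationarity: grad f(x*) = H x* + g = (0, 0).
Eigenvalues of H: 4.5279, 13.4721.
Both eigenvalues > 0, so H is positive definite -> x* is a strict local min.

min


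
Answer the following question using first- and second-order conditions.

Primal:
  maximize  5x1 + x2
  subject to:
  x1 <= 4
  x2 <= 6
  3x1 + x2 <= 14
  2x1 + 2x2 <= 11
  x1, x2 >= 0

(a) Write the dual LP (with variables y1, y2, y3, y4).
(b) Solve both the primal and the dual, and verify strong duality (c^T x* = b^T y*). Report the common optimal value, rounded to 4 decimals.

The standard primal-dual pair for 'max c^T x s.t. A x <= b, x >= 0' is:
  Dual:  min b^T y  s.t.  A^T y >= c,  y >= 0.

So the dual LP is:
  minimize  4y1 + 6y2 + 14y3 + 11y4
  subject to:
    y1 + 3y3 + 2y4 >= 5
    y2 + y3 + 2y4 >= 1
    y1, y2, y3, y4 >= 0

Solving the primal: x* = (4, 1.5).
  primal value c^T x* = 21.5.
Solving the dual: y* = (4, 0, 0, 0.5).
  dual value b^T y* = 21.5.
Strong duality: c^T x* = b^T y*. Confirmed.

21.5


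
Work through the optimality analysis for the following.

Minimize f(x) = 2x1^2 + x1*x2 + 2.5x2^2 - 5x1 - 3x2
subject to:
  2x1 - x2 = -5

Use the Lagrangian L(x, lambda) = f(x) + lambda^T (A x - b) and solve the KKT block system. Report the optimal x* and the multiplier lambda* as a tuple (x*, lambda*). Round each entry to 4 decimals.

Form the Lagrangian:
  L(x, lambda) = (1/2) x^T Q x + c^T x + lambda^T (A x - b)
Stationarity (grad_x L = 0): Q x + c + A^T lambda = 0.
Primal feasibility: A x = b.

This gives the KKT block system:
  [ Q   A^T ] [ x     ]   [-c ]
  [ A    0  ] [ lambda ] = [ b ]

Solving the linear system:
  x*      = (-1.5714, 1.8571)
  lambda* = (4.7143)
  f(x*)   = 12.9286

x* = (-1.5714, 1.8571), lambda* = (4.7143)


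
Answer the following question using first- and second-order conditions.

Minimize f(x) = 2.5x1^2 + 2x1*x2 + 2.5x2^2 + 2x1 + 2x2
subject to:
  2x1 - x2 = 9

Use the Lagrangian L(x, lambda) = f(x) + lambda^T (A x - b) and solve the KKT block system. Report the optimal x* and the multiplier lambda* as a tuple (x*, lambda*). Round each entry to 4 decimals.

Form the Lagrangian:
  L(x, lambda) = (1/2) x^T Q x + c^T x + lambda^T (A x - b)
Stationarity (grad_x L = 0): Q x + c + A^T lambda = 0.
Primal feasibility: A x = b.

This gives the KKT block system:
  [ Q   A^T ] [ x     ]   [-c ]
  [ A    0  ] [ lambda ] = [ b ]

Solving the linear system:
  x*      = (3.0909, -2.8182)
  lambda* = (-5.9091)
  f(x*)   = 26.8636

x* = (3.0909, -2.8182), lambda* = (-5.9091)


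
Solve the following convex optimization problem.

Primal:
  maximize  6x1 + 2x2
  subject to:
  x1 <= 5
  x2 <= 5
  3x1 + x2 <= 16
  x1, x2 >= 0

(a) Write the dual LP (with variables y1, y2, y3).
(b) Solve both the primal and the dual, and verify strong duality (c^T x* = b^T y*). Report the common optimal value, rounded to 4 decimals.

The standard primal-dual pair for 'max c^T x s.t. A x <= b, x >= 0' is:
  Dual:  min b^T y  s.t.  A^T y >= c,  y >= 0.

So the dual LP is:
  minimize  5y1 + 5y2 + 16y3
  subject to:
    y1 + 3y3 >= 6
    y2 + y3 >= 2
    y1, y2, y3 >= 0

Solving the primal: x* = (3.6667, 5).
  primal value c^T x* = 32.
Solving the dual: y* = (0, 0, 2).
  dual value b^T y* = 32.
Strong duality: c^T x* = b^T y*. Confirmed.

32


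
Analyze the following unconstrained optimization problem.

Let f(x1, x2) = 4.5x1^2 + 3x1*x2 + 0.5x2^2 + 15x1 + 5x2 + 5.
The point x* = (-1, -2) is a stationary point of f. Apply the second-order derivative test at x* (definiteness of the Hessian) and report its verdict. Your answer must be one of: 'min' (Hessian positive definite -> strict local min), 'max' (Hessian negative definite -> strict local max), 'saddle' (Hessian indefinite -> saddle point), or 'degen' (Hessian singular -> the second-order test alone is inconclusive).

Compute the Hessian H = grad^2 f:
  H = [[9, 3], [3, 1]]
Verify stationarity: grad f(x*) = H x* + g = (0, 0).
Eigenvalues of H: 0, 10.
H has a zero eigenvalue (singular; positive semidefinite but not definite), so H is neither positive definite, negative definite, nor indefinite. The second-order test alone is inconclusive -> degen.
(Indeed, f is constant along the null direction of H through x*, so x* is not a strict local extremum.)

degen


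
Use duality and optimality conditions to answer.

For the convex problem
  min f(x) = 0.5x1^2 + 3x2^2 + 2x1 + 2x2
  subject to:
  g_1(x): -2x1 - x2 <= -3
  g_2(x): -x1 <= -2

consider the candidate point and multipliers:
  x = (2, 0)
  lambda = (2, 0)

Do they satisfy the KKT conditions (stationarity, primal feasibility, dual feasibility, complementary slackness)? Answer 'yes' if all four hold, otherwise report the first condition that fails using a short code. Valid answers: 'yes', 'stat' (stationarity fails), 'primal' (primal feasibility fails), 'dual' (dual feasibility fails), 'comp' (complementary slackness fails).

Gradient of f: grad f(x) = Q x + c = (4, 2)
Constraint values g_i(x) = a_i^T x - b_i:
  g_1((2, 0)) = -1
  g_2((2, 0)) = 0
Stationarity residual: grad f(x) + sum_i lambda_i a_i = (0, 0)
  -> stationarity OK
Primal feasibility (all g_i <= 0): OK
Dual feasibility (all lambda_i >= 0): OK
Complementary slackness (lambda_i * g_i(x) = 0 for all i): FAILS

Verdict: the first failing condition is complementary_slackness -> comp.

comp


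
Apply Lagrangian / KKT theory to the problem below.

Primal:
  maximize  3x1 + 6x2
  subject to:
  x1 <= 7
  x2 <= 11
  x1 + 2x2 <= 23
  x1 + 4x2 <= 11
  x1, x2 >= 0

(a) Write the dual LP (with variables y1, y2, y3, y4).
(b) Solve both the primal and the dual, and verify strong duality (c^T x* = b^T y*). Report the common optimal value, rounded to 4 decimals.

The standard primal-dual pair for 'max c^T x s.t. A x <= b, x >= 0' is:
  Dual:  min b^T y  s.t.  A^T y >= c,  y >= 0.

So the dual LP is:
  minimize  7y1 + 11y2 + 23y3 + 11y4
  subject to:
    y1 + y3 + y4 >= 3
    y2 + 2y3 + 4y4 >= 6
    y1, y2, y3, y4 >= 0

Solving the primal: x* = (7, 1).
  primal value c^T x* = 27.
Solving the dual: y* = (1.5, 0, 0, 1.5).
  dual value b^T y* = 27.
Strong duality: c^T x* = b^T y*. Confirmed.

27
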